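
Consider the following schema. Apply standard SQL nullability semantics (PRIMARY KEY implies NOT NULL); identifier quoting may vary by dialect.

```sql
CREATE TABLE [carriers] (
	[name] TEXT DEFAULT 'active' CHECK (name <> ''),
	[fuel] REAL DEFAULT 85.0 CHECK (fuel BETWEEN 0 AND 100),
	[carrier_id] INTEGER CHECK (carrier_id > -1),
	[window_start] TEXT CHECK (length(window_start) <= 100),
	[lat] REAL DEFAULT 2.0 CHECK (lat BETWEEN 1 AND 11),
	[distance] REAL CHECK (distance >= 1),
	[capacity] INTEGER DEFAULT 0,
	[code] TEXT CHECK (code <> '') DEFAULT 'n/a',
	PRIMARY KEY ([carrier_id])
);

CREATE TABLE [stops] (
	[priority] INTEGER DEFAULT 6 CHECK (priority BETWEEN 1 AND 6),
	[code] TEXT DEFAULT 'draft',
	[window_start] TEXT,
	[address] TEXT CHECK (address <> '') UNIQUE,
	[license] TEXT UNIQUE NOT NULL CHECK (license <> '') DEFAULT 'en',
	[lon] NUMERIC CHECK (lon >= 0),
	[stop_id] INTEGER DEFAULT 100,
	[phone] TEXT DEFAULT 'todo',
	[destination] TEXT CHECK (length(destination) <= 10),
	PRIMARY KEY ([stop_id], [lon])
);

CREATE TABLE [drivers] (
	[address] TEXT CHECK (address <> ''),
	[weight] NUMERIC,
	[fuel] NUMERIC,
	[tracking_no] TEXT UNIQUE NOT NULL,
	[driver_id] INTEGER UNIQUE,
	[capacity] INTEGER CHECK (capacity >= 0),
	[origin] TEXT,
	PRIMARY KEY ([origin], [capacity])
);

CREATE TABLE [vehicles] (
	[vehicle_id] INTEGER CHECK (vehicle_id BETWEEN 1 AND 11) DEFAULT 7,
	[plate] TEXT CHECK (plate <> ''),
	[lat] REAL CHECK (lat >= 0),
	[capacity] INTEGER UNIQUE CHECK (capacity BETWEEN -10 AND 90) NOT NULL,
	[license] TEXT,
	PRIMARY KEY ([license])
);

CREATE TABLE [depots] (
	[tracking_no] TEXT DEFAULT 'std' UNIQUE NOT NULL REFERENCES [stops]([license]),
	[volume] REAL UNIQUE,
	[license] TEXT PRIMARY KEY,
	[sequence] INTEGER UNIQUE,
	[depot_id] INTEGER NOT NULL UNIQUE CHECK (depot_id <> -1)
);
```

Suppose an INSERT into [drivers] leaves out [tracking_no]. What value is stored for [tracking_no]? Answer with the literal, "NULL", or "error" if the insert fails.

error

tracking_no has no DEFAULT clause.
Omitting it would insert NULL, but it is declared NOT NULL, so the INSERT fails.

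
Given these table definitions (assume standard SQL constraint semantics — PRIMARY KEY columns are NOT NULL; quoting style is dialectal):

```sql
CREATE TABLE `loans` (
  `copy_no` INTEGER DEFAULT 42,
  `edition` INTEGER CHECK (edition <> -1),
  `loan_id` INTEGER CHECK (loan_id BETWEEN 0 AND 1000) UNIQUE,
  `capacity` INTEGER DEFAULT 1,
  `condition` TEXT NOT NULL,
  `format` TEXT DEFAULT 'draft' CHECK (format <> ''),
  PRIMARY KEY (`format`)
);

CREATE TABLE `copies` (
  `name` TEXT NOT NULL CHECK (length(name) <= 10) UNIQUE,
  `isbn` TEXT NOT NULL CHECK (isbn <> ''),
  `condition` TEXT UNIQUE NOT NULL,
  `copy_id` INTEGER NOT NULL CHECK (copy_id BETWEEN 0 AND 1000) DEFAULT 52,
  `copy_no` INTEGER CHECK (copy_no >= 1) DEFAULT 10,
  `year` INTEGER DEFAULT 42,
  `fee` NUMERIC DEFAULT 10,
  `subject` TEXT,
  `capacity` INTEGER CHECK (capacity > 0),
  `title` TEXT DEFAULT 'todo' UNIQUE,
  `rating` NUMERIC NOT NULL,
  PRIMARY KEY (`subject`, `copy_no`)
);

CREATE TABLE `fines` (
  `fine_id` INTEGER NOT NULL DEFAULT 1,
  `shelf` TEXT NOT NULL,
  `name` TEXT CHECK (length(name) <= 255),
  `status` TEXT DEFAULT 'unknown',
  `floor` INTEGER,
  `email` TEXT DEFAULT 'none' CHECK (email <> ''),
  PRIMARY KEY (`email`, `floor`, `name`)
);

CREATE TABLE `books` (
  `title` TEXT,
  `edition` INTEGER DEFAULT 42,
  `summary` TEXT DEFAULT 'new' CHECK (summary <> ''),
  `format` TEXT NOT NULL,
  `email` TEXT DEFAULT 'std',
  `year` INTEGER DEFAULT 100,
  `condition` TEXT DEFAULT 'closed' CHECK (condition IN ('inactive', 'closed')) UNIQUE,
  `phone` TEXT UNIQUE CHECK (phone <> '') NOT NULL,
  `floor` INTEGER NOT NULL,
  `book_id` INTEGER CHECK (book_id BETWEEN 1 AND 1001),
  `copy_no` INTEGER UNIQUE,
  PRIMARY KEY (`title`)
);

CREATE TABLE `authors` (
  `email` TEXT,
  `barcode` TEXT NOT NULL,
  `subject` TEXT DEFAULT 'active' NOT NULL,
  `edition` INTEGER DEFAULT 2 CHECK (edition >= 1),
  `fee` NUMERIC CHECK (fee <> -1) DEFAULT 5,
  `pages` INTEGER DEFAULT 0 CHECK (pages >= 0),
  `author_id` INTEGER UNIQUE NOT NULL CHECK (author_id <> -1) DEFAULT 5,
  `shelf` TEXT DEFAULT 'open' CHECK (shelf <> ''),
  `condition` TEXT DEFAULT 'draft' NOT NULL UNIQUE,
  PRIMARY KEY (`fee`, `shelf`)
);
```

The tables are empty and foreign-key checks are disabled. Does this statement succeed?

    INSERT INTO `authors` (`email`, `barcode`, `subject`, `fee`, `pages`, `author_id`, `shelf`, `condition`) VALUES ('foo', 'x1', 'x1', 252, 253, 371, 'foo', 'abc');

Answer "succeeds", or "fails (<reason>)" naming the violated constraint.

NOT NULL columns: author_id is supplied; barcode is supplied; condition is supplied; fee is supplied; shelf is supplied; subject is supplied.
CHECK constraints: 252 satisfies (fee <> -1); 253 satisfies (pages >= 0); 371 satisfies (author_id <> -1); 'foo' satisfies (shelf <> '').
No constraint is violated.

succeeds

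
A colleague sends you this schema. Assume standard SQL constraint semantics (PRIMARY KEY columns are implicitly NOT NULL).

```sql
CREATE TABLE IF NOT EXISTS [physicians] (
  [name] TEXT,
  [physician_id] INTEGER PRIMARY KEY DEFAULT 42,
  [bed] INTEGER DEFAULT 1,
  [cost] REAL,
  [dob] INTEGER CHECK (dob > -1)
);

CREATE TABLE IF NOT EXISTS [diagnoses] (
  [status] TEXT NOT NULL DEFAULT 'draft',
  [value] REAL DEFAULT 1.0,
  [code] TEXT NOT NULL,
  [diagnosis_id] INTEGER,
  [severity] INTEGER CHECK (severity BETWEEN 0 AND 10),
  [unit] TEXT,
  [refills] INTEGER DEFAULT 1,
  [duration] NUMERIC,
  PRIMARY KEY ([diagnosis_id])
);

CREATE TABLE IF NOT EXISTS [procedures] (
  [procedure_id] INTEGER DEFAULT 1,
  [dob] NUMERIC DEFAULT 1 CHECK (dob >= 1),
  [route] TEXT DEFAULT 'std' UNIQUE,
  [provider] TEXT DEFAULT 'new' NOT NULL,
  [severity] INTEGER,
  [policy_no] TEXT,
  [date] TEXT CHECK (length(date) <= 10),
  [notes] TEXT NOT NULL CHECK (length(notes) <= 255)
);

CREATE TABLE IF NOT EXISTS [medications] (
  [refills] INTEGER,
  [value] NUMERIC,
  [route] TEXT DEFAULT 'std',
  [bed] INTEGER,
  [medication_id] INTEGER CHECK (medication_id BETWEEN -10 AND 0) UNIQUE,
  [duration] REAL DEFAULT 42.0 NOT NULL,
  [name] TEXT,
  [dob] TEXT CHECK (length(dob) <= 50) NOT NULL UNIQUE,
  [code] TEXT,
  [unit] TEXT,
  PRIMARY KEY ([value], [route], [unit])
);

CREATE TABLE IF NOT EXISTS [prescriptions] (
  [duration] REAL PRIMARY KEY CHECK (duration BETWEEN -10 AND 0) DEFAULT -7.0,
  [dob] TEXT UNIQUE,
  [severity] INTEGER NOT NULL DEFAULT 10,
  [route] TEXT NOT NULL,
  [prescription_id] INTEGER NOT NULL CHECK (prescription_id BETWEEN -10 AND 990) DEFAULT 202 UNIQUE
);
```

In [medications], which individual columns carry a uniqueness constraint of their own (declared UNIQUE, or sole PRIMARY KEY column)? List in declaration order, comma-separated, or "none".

medication_id, dob

- refills: no UNIQUE or single-column PK constraint.
- value: part of a composite PRIMARY KEY — only the tuple is unique, not this column on its own.
- route: part of a composite PRIMARY KEY — only the tuple is unique, not this column on its own.
- bed: no UNIQUE or single-column PK constraint.
- medication_id: declared UNIQUE → unique.
- duration: no UNIQUE or single-column PK constraint.
- name: no UNIQUE or single-column PK constraint.
- dob: declared UNIQUE → unique.
- code: no UNIQUE or single-column PK constraint.
- unit: part of a composite PRIMARY KEY — only the tuple is unique, not this column on its own.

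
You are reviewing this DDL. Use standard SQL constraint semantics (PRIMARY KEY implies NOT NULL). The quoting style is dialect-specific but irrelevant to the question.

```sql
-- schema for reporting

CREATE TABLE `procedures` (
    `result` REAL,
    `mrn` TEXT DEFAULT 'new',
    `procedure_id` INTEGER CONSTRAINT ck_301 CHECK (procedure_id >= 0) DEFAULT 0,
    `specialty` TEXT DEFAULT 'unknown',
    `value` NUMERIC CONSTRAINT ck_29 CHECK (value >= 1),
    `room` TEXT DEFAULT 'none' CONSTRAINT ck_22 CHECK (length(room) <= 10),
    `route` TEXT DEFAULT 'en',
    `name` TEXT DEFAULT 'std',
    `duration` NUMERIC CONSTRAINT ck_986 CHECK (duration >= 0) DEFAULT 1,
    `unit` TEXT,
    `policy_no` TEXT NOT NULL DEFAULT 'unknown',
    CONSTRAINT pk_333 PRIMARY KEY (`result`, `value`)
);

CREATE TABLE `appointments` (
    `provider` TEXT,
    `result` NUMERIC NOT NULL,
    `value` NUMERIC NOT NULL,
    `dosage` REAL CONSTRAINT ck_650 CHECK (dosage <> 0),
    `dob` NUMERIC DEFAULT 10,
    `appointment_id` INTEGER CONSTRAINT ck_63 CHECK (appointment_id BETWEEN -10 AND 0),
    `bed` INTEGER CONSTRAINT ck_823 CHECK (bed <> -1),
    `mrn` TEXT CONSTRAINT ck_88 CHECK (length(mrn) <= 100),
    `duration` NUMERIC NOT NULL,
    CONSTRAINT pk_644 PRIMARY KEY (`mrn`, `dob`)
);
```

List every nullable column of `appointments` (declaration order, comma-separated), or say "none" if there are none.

- provider: no NOT NULL constraint applies → nullable.
- result: declared NOT NULL → not nullable.
- value: declared NOT NULL → not nullable.
- dosage: CHECK does not forbid NULL (a CHECK constraint passes when its expression is NULL) → nullable.
- dob: part of the PRIMARY KEY, which implies NOT NULL → not nullable.
- appointment_id: CHECK does not forbid NULL (a CHECK constraint passes when its expression is NULL) → nullable.
- bed: CHECK does not forbid NULL (a CHECK constraint passes when its expression is NULL) → nullable.
- mrn: part of the PRIMARY KEY, which implies NOT NULL → not nullable.
- duration: declared NOT NULL → not nullable.

provider, dosage, appointment_id, bed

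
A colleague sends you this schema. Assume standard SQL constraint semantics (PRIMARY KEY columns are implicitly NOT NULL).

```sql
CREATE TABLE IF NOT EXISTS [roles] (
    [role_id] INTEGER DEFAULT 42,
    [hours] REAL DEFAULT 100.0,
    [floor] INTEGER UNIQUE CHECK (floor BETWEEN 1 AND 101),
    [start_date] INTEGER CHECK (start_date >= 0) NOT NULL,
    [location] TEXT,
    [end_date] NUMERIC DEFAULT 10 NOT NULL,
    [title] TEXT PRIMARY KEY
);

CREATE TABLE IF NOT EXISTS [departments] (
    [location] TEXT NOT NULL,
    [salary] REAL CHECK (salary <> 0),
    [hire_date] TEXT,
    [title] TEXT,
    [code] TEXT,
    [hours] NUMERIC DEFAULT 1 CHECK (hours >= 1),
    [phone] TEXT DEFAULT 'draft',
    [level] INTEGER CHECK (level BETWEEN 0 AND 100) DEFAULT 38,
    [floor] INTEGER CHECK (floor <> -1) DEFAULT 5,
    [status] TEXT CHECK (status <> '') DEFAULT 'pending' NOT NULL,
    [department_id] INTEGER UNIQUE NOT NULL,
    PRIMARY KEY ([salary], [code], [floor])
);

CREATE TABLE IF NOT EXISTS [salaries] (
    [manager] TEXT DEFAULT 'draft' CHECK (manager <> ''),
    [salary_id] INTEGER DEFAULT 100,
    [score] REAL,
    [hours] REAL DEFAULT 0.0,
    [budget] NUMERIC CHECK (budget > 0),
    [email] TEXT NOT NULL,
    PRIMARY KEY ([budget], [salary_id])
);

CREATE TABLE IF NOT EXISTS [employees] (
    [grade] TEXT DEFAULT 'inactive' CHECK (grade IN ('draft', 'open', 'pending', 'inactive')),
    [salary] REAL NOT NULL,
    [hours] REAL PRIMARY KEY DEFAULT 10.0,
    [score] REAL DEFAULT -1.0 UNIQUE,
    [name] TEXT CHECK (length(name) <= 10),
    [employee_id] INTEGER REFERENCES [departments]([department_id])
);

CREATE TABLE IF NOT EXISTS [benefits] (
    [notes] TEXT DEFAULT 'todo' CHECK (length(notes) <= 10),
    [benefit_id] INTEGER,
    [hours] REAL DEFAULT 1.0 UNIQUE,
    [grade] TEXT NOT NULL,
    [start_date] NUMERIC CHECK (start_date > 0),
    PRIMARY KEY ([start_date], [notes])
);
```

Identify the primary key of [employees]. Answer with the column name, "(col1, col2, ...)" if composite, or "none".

hours is declared PRIMARY KEY inline on the column.

hours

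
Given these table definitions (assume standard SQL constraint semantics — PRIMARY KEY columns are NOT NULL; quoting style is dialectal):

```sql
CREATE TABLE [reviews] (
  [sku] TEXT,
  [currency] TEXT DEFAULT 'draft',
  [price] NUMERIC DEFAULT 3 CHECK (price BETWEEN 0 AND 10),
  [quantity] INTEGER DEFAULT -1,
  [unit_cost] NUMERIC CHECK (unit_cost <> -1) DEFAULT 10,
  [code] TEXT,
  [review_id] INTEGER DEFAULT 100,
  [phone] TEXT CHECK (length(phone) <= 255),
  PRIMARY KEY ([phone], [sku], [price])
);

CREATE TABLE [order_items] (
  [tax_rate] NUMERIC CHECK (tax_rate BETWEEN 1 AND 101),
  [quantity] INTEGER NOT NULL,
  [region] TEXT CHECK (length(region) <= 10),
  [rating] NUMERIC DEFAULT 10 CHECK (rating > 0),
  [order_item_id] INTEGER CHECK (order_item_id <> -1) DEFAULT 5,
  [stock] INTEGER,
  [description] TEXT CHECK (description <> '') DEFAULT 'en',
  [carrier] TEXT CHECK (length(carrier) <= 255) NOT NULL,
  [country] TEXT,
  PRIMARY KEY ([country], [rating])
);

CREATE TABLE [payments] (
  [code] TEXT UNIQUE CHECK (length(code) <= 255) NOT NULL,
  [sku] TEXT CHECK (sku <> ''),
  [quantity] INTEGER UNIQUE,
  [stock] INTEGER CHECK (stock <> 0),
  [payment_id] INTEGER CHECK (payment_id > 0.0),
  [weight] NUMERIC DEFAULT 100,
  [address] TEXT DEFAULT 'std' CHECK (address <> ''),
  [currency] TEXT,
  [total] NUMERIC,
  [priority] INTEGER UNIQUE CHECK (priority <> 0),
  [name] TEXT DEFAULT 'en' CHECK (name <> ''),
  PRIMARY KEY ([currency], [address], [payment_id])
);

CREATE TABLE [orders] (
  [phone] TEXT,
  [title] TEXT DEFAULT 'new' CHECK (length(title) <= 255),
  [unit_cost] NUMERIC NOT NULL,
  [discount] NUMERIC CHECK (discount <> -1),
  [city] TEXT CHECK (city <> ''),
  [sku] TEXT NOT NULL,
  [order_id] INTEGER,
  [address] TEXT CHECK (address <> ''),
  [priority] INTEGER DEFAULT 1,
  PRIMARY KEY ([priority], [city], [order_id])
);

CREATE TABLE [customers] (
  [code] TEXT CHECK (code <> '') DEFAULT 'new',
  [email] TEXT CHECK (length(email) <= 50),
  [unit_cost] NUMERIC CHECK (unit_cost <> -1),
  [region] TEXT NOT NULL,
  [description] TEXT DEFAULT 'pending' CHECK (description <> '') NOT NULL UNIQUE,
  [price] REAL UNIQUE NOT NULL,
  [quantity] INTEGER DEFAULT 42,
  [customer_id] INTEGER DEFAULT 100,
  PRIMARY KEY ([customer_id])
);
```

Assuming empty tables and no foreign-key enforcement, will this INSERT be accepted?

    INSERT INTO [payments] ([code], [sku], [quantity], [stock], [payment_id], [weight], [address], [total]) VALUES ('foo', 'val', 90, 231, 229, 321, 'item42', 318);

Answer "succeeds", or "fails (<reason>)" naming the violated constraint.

currency is omitted from the column list and has no DEFAULT, so it would receive NULL.
But currency is part of the PRIMARY KEY (implied NOT NULL).

fails (NOT NULL on currency)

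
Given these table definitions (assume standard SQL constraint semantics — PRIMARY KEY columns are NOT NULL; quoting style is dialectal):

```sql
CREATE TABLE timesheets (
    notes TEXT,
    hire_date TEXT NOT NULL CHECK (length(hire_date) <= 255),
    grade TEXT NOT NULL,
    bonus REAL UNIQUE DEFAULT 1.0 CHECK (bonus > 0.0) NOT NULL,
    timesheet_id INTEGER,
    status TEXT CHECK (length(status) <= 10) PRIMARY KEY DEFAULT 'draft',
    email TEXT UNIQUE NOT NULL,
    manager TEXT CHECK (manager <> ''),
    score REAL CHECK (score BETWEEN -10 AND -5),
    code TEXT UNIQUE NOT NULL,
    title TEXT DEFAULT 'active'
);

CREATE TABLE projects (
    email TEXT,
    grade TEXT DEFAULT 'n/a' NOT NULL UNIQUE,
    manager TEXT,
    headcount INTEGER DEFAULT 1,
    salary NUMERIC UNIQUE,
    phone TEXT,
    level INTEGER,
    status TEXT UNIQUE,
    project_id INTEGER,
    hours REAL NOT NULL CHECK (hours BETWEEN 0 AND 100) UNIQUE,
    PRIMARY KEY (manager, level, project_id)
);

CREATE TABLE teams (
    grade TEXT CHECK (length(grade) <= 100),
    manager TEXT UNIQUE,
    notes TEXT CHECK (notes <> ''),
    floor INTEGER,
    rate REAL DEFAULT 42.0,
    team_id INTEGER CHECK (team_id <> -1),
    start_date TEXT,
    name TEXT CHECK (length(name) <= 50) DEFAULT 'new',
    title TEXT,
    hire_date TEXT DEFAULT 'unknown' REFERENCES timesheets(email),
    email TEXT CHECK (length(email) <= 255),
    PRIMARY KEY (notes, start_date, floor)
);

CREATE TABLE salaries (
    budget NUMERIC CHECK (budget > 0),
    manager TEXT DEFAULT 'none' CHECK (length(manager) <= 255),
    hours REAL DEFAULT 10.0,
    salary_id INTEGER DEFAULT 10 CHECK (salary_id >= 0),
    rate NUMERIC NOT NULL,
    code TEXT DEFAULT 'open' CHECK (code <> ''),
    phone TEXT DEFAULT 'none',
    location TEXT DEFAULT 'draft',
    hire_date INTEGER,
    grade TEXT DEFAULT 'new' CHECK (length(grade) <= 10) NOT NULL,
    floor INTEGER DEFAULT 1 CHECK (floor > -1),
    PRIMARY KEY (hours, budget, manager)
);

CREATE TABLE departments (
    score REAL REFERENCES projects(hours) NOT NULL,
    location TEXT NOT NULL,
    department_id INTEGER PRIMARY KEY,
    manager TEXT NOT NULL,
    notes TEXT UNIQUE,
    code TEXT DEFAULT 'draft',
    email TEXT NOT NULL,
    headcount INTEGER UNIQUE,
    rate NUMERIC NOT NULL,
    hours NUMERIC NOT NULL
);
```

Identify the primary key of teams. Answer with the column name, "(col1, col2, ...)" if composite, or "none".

A table-level PRIMARY KEY clause names 3 columns: notes, start_date, floor.
This is a composite key — the combination is unique, not each column individually.

(notes, start_date, floor)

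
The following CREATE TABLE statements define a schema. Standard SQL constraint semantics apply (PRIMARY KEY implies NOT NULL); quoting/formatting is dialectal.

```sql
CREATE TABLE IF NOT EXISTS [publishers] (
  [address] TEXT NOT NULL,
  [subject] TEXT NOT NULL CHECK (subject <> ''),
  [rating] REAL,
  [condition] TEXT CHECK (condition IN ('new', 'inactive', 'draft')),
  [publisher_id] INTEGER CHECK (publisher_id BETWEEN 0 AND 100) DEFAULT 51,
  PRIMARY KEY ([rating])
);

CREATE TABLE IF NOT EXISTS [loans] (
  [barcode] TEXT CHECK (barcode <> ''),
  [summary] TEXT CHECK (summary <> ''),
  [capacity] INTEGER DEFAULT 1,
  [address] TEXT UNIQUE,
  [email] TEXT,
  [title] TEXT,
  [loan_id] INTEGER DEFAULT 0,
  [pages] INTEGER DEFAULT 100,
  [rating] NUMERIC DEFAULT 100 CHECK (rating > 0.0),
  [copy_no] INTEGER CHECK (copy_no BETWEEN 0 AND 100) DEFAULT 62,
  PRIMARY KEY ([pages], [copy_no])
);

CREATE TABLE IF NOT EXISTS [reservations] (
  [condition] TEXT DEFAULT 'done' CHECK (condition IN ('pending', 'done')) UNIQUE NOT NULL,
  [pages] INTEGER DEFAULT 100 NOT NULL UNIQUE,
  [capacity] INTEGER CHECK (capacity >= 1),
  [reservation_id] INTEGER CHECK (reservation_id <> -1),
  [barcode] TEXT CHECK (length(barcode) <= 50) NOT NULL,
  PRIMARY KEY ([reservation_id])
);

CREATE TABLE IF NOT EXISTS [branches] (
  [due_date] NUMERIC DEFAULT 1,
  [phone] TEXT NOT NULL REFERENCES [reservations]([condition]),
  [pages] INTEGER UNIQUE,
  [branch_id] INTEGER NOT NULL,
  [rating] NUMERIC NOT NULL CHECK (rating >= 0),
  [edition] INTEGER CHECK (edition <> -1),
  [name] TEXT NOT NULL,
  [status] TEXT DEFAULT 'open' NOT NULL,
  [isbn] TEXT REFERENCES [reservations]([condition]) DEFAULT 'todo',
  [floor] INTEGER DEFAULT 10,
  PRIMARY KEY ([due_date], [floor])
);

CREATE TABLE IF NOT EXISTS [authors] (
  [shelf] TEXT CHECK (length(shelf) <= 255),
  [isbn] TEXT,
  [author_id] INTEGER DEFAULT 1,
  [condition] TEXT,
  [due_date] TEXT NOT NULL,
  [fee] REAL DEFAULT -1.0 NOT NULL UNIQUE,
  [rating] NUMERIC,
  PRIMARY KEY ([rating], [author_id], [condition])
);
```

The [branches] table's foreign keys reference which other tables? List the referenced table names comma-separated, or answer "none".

reservations

- phone REFERENCES reservations(condition).
- isbn REFERENCES reservations(condition).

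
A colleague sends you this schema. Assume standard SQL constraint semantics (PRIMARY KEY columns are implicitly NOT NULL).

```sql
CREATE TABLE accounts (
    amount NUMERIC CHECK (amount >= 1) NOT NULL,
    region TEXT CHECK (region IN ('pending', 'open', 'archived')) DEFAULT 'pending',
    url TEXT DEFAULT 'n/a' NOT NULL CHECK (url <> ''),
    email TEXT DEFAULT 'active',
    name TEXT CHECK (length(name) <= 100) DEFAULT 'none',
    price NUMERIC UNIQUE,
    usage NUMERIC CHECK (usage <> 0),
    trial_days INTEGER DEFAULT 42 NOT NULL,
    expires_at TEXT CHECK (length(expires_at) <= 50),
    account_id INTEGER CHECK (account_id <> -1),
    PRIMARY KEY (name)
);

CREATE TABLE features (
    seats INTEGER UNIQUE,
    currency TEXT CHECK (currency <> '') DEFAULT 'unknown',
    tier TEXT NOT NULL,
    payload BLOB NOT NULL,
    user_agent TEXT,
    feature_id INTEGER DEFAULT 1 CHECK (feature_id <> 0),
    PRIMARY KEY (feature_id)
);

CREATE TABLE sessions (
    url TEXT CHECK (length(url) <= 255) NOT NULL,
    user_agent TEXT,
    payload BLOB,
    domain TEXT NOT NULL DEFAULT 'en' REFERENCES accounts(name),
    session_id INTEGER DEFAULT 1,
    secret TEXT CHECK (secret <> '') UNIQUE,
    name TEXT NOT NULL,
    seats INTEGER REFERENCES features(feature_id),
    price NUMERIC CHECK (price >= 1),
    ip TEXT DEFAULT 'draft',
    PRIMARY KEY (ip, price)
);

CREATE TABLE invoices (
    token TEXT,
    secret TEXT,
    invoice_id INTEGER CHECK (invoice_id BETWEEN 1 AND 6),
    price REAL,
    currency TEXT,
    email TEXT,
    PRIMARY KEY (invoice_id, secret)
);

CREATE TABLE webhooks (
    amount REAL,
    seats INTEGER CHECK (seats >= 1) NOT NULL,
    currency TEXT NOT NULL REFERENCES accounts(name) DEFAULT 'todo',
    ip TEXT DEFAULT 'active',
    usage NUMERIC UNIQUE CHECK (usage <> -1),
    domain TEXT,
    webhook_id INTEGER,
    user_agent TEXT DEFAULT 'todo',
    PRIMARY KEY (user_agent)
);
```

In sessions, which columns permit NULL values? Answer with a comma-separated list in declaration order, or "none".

user_agent, payload, session_id, secret, seats

- url: declared NOT NULL → not nullable.
- user_agent: no NOT NULL constraint applies → nullable.
- payload: no NOT NULL constraint applies → nullable.
- domain: declared NOT NULL → not nullable.
- session_id: DEFAULT only fills an omitted column; an explicit NULL is still allowed → nullable.
- secret: CHECK does not forbid NULL (a CHECK constraint passes when its expression is NULL) → nullable.
- name: declared NOT NULL → not nullable.
- seats: a foreign key column may be NULL unless separately constrained → nullable.
- price: part of the PRIMARY KEY, which implies NOT NULL → not nullable.
- ip: part of the PRIMARY KEY, which implies NOT NULL → not nullable.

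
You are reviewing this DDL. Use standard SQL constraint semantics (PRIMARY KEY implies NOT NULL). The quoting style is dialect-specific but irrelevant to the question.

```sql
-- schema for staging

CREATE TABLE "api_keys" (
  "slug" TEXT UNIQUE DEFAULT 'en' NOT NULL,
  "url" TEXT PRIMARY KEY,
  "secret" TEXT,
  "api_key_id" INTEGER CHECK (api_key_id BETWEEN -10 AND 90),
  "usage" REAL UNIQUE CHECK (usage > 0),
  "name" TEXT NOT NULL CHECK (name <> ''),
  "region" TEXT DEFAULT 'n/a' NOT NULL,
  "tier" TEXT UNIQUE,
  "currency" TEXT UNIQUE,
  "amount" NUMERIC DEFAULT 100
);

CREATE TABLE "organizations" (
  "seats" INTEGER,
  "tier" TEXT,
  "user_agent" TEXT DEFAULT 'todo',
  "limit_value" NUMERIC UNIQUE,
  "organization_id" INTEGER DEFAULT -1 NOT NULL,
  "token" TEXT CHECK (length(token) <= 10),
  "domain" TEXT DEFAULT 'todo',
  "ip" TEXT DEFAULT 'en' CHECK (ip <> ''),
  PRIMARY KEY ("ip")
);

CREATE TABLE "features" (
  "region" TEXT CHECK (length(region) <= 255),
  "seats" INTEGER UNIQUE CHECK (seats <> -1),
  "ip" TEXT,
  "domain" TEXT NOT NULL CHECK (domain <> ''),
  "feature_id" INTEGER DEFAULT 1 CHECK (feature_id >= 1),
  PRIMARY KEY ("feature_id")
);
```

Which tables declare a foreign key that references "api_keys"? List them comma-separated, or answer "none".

none

No REFERENCES clause anywhere in the schema names api_keys.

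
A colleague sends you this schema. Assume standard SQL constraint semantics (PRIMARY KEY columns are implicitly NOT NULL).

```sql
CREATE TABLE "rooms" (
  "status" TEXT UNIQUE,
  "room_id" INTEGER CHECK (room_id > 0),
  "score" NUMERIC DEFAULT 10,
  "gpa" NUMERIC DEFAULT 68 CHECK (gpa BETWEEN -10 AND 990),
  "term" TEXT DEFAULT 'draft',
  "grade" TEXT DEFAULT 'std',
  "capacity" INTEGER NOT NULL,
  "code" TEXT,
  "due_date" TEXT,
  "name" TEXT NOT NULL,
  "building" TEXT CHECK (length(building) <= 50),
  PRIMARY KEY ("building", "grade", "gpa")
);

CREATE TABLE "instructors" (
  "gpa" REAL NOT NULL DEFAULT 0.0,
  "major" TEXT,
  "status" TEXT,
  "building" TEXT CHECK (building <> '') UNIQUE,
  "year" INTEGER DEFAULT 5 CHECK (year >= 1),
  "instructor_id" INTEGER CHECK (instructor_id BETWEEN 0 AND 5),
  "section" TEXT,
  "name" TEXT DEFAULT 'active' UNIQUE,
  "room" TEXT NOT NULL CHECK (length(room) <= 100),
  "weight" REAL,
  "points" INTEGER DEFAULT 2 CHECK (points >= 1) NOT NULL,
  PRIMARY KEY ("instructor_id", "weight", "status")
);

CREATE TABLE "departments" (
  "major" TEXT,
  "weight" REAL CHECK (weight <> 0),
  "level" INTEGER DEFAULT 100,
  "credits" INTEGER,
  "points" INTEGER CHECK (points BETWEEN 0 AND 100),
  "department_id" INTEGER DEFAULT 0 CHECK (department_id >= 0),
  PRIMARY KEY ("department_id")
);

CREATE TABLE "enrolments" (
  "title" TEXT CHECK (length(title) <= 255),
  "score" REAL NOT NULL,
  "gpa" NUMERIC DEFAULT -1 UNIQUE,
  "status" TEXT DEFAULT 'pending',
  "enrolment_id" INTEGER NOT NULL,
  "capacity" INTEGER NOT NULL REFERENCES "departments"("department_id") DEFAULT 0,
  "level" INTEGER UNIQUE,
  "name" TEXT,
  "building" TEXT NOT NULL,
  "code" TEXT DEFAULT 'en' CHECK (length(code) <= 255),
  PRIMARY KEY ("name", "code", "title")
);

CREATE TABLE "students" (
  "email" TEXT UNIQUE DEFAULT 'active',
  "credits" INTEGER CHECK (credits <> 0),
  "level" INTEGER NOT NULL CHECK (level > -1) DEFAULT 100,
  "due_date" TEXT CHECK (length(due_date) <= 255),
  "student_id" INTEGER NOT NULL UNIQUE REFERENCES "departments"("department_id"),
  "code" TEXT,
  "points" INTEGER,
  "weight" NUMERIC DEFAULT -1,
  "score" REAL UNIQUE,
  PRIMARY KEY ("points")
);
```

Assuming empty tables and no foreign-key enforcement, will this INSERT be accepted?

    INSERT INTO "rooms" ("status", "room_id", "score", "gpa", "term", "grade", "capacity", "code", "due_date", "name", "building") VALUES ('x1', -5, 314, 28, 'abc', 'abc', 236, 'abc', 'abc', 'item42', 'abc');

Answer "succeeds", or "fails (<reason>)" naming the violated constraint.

The value -5 for room_id violates CHECK (room_id > 0).

fails (CHECK on room_id)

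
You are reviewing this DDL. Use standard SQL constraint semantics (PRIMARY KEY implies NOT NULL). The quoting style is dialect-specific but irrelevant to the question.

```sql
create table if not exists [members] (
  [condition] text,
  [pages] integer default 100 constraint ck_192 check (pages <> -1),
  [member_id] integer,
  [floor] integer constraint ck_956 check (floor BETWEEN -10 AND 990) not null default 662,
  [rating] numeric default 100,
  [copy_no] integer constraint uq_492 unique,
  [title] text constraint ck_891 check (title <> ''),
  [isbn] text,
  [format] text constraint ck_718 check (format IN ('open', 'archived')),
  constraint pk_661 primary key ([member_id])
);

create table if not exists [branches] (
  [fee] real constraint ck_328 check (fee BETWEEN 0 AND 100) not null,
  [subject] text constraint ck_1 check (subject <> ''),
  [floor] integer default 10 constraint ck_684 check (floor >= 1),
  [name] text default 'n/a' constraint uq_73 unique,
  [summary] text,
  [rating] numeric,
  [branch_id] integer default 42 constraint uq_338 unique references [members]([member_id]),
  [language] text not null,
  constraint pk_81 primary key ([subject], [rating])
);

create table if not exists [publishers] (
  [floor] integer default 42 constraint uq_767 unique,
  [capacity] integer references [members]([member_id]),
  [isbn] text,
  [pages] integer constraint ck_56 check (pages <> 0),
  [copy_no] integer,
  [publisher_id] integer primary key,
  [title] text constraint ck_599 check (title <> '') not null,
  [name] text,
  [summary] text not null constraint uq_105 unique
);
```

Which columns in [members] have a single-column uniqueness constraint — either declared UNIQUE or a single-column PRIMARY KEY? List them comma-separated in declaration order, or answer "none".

member_id, copy_no

- condition: no UNIQUE or single-column PK constraint.
- pages: no UNIQUE or single-column PK constraint.
- member_id: single-column PRIMARY KEY → unique.
- floor: no UNIQUE or single-column PK constraint.
- rating: no UNIQUE or single-column PK constraint.
- copy_no: declared UNIQUE → unique.
- title: no UNIQUE or single-column PK constraint.
- isbn: no UNIQUE or single-column PK constraint.
- format: no UNIQUE or single-column PK constraint.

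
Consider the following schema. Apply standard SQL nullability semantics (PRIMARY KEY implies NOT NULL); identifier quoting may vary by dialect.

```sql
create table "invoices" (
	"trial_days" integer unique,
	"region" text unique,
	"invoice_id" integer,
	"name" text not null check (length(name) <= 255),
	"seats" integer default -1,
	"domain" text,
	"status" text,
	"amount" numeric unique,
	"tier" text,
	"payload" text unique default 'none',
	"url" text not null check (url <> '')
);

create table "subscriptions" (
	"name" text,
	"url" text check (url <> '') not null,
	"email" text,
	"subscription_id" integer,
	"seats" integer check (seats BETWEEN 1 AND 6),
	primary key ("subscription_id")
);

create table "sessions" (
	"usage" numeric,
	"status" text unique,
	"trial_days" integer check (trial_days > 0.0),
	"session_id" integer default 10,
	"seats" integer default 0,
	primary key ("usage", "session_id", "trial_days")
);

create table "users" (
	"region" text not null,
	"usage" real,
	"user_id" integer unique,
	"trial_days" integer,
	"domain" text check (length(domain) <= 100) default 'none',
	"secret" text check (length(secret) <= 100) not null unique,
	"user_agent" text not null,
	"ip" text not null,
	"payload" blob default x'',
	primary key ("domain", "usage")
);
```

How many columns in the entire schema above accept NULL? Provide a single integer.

invoices: 9 nullable (trial_days, region, invoice_id, seats, domain, status, amount, tier, payload — PK none and explicit NOT NULL columns excluded).
subscriptions: 3 nullable (name, email, seats — PK (subscription_id) and explicit NOT NULL columns excluded).
sessions: 2 nullable (status, seats — PK (usage, session_id, trial_days) and explicit NOT NULL columns excluded).
users: 3 nullable (user_id, trial_days, payload — PK (domain, usage) and explicit NOT NULL columns excluded).
Total: 9 + 3 + 2 + 3 = 17.

17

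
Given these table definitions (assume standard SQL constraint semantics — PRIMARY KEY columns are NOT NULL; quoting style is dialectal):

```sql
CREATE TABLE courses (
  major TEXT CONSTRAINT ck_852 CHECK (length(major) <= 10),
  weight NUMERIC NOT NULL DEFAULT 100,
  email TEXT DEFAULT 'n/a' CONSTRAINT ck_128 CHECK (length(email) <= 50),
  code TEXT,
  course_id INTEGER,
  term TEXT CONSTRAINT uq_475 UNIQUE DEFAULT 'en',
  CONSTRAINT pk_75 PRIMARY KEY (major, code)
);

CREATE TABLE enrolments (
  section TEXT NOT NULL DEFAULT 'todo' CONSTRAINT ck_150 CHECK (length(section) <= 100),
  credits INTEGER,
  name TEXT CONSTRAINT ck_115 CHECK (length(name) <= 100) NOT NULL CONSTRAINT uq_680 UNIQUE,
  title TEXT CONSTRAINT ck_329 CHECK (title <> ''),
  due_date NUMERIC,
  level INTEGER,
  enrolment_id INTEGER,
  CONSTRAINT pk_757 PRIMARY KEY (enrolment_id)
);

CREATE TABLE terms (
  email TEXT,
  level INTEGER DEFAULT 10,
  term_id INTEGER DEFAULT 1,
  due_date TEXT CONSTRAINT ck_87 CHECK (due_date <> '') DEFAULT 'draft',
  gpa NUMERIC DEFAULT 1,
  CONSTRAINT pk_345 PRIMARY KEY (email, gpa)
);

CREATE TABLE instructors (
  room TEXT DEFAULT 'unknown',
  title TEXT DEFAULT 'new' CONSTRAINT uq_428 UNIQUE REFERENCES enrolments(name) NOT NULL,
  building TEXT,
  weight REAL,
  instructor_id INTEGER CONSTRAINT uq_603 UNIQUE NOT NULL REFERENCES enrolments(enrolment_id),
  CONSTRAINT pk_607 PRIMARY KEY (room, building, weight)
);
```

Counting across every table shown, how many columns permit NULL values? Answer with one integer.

courses: 3 nullable (email, course_id, term — PK (major, code) and explicit NOT NULL columns excluded).
enrolments: 4 nullable (credits, title, due_date, level — PK (enrolment_id) and explicit NOT NULL columns excluded).
terms: 3 nullable (level, term_id, due_date — PK (email, gpa) and explicit NOT NULL columns excluded).
instructors: 0 nullable (none — PK (room, building, weight) and explicit NOT NULL columns excluded).
Total: 3 + 4 + 3 + 0 = 10.

10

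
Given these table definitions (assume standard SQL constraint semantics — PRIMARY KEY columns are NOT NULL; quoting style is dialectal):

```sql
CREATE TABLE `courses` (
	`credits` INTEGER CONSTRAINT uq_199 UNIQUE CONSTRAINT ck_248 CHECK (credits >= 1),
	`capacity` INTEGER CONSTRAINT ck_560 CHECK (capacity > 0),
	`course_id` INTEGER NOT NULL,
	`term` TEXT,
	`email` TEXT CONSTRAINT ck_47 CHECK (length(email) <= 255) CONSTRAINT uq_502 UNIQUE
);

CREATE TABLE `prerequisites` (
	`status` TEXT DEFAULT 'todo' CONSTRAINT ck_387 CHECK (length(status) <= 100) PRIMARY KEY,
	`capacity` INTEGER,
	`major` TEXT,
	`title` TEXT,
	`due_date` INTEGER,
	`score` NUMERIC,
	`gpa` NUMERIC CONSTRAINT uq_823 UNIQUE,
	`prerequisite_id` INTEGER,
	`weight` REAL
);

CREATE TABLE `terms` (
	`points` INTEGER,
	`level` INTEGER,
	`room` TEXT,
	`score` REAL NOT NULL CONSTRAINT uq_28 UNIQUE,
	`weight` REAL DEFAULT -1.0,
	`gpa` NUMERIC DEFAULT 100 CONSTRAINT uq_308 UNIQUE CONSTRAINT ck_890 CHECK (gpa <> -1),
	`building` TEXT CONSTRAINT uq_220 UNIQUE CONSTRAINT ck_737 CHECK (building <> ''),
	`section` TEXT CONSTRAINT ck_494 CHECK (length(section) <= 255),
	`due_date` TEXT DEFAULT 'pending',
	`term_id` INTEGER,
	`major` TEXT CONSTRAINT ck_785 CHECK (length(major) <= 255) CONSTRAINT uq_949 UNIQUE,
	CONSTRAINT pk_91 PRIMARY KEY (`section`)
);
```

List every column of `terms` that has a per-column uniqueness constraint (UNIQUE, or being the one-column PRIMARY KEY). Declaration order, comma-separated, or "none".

- points: no UNIQUE or single-column PK constraint.
- level: no UNIQUE or single-column PK constraint.
- room: no UNIQUE or single-column PK constraint.
- score: declared UNIQUE → unique.
- weight: no UNIQUE or single-column PK constraint.
- gpa: declared UNIQUE → unique.
- building: declared UNIQUE → unique.
- section: single-column PRIMARY KEY → unique.
- due_date: no UNIQUE or single-column PK constraint.
- term_id: no UNIQUE or single-column PK constraint.
- major: declared UNIQUE → unique.

score, gpa, building, section, major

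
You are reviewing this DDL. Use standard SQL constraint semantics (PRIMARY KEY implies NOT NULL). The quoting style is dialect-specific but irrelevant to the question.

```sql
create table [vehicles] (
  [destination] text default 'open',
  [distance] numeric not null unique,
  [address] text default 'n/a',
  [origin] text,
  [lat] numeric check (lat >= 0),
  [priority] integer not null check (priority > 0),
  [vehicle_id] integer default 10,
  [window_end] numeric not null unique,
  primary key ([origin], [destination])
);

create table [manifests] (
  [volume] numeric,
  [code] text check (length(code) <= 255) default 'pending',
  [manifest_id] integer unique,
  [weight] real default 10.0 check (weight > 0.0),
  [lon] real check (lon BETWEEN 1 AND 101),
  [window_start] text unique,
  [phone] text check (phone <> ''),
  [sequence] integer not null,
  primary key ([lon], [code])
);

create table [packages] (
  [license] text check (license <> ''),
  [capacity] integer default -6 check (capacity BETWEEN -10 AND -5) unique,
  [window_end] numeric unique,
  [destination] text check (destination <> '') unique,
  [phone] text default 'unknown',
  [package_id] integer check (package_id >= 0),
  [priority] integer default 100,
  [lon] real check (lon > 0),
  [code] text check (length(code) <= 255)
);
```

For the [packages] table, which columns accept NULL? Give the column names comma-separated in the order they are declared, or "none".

license, capacity, window_end, destination, phone, package_id, priority, lon, code

- license: CHECK does not forbid NULL (a CHECK constraint passes when its expression is NULL) → nullable.
- capacity: CHECK does not forbid NULL (a CHECK constraint passes when its expression is NULL) → nullable.
- window_end: UNIQUE does not imply NOT NULL → nullable.
- destination: CHECK does not forbid NULL (a CHECK constraint passes when its expression is NULL) → nullable.
- phone: DEFAULT only fills an omitted column; an explicit NULL is still allowed → nullable.
- package_id: CHECK does not forbid NULL (a CHECK constraint passes when its expression is NULL) → nullable.
- priority: DEFAULT only fills an omitted column; an explicit NULL is still allowed → nullable.
- lon: CHECK does not forbid NULL (a CHECK constraint passes when its expression is NULL) → nullable.
- code: CHECK does not forbid NULL (a CHECK constraint passes when its expression is NULL) → nullable.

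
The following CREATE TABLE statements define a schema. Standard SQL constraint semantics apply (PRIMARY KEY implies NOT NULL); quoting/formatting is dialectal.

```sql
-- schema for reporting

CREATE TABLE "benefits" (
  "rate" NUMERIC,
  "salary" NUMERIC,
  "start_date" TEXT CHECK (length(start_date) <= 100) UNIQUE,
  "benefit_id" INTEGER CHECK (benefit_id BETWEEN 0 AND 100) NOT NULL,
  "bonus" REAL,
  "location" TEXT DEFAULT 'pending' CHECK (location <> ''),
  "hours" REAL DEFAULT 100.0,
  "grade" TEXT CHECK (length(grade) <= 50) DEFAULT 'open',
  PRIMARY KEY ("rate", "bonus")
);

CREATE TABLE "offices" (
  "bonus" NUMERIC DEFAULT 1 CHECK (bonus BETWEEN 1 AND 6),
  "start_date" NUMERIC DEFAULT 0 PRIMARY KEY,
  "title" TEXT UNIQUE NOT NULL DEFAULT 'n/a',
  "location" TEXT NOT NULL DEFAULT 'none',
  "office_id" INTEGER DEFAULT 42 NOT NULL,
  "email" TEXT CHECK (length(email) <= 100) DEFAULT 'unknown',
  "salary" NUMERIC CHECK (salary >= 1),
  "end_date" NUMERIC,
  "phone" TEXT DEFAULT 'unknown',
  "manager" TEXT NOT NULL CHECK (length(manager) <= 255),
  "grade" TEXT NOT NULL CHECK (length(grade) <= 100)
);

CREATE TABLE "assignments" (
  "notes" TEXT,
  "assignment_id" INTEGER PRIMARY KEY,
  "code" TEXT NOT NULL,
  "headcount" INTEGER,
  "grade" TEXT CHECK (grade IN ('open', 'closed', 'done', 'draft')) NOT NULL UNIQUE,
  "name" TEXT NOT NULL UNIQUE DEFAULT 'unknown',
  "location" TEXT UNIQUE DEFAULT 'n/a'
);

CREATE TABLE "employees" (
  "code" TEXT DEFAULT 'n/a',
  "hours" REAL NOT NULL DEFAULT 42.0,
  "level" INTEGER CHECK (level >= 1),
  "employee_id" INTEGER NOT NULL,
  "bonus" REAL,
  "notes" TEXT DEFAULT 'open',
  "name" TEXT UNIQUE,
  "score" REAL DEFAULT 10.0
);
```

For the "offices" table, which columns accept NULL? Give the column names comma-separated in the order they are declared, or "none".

- bonus: CHECK does not forbid NULL (a CHECK constraint passes when its expression is NULL) → nullable.
- start_date: part of the PRIMARY KEY, which implies NOT NULL → not nullable.
- title: declared NOT NULL → not nullable.
- location: declared NOT NULL → not nullable.
- office_id: declared NOT NULL → not nullable.
- email: CHECK does not forbid NULL (a CHECK constraint passes when its expression is NULL) → nullable.
- salary: CHECK does not forbid NULL (a CHECK constraint passes when its expression is NULL) → nullable.
- end_date: no NOT NULL constraint applies → nullable.
- phone: DEFAULT only fills an omitted column; an explicit NULL is still allowed → nullable.
- manager: declared NOT NULL → not nullable.
- grade: declared NOT NULL → not nullable.

bonus, email, salary, end_date, phone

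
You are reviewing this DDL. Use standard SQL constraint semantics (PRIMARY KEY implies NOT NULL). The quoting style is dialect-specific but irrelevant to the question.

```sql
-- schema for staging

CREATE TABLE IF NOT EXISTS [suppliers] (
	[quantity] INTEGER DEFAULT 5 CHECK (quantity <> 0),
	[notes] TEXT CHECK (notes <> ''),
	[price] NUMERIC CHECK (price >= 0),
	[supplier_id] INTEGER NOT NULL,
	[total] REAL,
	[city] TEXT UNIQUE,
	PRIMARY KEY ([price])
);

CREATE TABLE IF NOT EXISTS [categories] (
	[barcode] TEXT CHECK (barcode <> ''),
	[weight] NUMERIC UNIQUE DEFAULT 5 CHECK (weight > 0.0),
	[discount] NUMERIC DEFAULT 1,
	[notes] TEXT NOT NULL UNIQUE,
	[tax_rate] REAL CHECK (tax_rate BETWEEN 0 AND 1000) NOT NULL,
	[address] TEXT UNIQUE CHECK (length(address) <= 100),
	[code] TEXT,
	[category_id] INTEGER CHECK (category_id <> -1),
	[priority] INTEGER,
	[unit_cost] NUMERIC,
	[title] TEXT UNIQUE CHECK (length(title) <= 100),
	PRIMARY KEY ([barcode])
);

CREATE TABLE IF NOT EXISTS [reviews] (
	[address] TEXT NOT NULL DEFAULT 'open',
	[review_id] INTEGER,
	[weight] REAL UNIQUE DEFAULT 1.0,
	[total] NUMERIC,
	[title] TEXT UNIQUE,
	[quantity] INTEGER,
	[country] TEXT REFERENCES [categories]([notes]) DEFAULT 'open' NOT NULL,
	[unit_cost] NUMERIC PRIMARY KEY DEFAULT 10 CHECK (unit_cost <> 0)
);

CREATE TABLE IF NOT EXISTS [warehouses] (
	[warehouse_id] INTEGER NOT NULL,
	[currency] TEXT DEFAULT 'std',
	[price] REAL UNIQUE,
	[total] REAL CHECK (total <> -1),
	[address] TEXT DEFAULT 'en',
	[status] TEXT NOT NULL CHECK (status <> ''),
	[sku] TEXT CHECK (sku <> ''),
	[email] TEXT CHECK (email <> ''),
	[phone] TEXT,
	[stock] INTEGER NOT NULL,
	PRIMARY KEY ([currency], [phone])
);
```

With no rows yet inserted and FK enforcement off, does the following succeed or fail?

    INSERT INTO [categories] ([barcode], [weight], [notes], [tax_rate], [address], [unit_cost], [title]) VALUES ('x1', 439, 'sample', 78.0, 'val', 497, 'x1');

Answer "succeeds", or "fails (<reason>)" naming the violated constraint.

succeeds

NOT NULL columns: barcode is supplied; notes is supplied; tax_rate is supplied.
CHECK constraints: 'x1' satisfies (barcode <> ''); 439 satisfies (weight > 0.0); 78.0 satisfies (tax_rate BETWEEN 0 AND 1000); 'val' satisfies (length(address) <= 100); 'x1' satisfies (length(title) <= 100).
No constraint is violated.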